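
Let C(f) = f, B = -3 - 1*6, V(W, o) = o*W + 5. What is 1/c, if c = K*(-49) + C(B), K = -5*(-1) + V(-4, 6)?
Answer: 1/677 ≈ 0.0014771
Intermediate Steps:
V(W, o) = 5 + W*o (V(W, o) = W*o + 5 = 5 + W*o)
B = -9 (B = -3 - 6 = -9)
K = -14 (K = -5*(-1) + (5 - 4*6) = 5 + (5 - 24) = 5 - 19 = -14)
c = 677 (c = -14*(-49) - 9 = 686 - 9 = 677)
1/c = 1/677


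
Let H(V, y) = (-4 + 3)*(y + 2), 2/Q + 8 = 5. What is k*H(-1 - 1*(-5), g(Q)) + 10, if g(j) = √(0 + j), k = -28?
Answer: 66 + 28*I*√6/3 ≈ 66.0 + 22.862*I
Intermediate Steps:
Q = -⅔ (Q = 2/(-8 + 5) = 2/(-3) = 2*(-⅓) = -⅔ ≈ -0.66667)
g(j) = √j
H(V, y) = -2 - y (H(V, y) = -(2 + y) = -2 - y)
k*H(-1 - 1*(-5), g(Q)) + 10 = -28*(-2 - √(-⅔)) + 10 = -28*(-2 - I*√6/3) + 10 = (56 + 28*I*√6/3) + 10 = 66 + 28*I*√6/3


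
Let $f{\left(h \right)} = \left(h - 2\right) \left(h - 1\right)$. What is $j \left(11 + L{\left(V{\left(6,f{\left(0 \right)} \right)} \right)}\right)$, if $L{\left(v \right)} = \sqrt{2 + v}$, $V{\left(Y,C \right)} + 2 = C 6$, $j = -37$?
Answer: $-407 - 74 \sqrt{3} \approx -535.17$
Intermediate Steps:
$f{\left(h \right)} = \left(-1 + h\right) \left(-2 + h\right)$ ($f{\left(h \right)} = \left(-2 + h\right) \left(-1 + h\right) = \left(-1 + h\right) \left(-2 + h\right)$)
$V{\left(Y,C \right)} = -2 + 6 C$ ($V{\left(Y,C \right)} = -2 + C 6 = -2 + 6 C$)
$j \left(11 + L{\left(V{\left(6,f{\left(0 \right)} \right)} \right)}\right) = - 37 \left(11 + \sqrt{2 - \left(2 - 6 \left(2 + 0^{2} - 0\right)\right)}\right) = - 37 \left(11 + \sqrt{2 - \left(2 - 6 \left(2 + 0 + 0\right)\right)}\right) = - 37 \left(11 + \sqrt{2 + \left(-2 + 6 \cdot 2\right)}\right) = - 37 \left(11 + \sqrt{2 + \left(-2 + 12\right)}\right) = - 37 \left(11 + \sqrt{2 + 10}\right) = - 37 \left(11 + \sqrt{12}\right) = - 37 \left(11 + 2 \sqrt{3}\right) = -407 - 74 \sqrt{3}$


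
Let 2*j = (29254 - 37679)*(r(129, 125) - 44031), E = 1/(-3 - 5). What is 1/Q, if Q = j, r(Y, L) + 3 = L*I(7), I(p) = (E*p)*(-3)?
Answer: 16/2945775975 ≈ 5.4315e-9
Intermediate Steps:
E = -⅛ (E = 1/(-8) = -⅛ ≈ -0.12500)
I(p) = 3*p/8 (I(p) = -p/8*(-3) = 3*p/8)
r(Y, L) = -3 + 21*L/8 (r(Y, L) = -3 + L*((3/8)*7) = -3 + L*(21/8) = -3 + 21*L/8)
j = 2945775975/16 (j = ((29254 - 37679)*((-3 + (21/8)*125) - 44031))/2 = (-8425*((-3 + 2625/8) - 44031))/2 = (-8425*(2601/8 - 44031))/2 = (-8425*(-349647/8))/2 = (½)*(2945775975/8) = 2945775975/16 ≈ 1.8411e+8)
Q = 2945775975/16 ≈ 1.8411e+8
1/Q = 1/(2945775975/16) = 16/2945775975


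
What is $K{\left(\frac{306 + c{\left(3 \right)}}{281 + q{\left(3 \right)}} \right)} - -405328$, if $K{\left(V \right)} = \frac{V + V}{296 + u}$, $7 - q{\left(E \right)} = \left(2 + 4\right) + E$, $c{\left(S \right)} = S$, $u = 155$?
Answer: $\frac{17000672510}{41943} \approx 4.0533 \cdot 10^{5}$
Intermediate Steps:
$q{\left(E \right)} = 1 - E$ ($q{\left(E \right)} = 7 - \left(\left(2 + 4\right) + E\right) = 7 - \left(6 + E\right) = 1 - E$)
$K{\left(V \right)} = \frac{2 V}{451}$ ($K{\left(V \right)} = \frac{V + V}{296 + 155} = \frac{2 V}{451}$)
$K{\left(\frac{306 + c{\left(3 \right)}}{281 + q{\left(3 \right)}} \right)} - -405328 = \frac{2 \frac{306 + 3}{281 + \left(1 - 3\right)}}{451} - -405328 = \frac{2 \frac{309}{281 + \left(1 - 3\right)}}{451} + 405328 = \frac{2 \frac{309}{281 - 2}}{451} + 405328 = \frac{2 \cdot \frac{309}{279}}{451} + 405328 = \frac{2 \cdot 309 \cdot \frac{1}{279}}{451} + 405328 = \frac{2}{451} \cdot \frac{103}{93} + 405328 = \frac{206}{41943} + 405328 = \frac{17000672510}{41943}$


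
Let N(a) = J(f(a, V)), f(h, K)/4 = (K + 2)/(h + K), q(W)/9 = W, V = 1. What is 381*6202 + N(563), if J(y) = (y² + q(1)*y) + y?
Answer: 5219783529/2209 ≈ 2.3630e+6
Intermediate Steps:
q(W) = 9*W
f(h, K) = 4*(2 + K)/(K + h) (f(h, K) = 4*((K + 2)/(h + K)) = 4*((2 + K)/(K + h)) = 4*(2 + K)/(K + h))
J(y) = y² + 10*y (J(y) = (y² + (9*1)*y) + y = (y² + 9*y) + y = y² + 10*y)
N(a) = 12*(10 + 12/(1 + a))/(1 + a) (N(a) = (4*(2 + 1)/(1 + a))*(10 + 4*(2 + 1)/(1 + a)) = (4*3/(1 + a))*(10 + 4*3/(1 + a)) = (12/(1 + a))*(10 + 12/(1 + a)) = 12*(10 + 12/(1 + a))/(1 + a))
381*6202 + N(563) = 381*6202 + 24*(11 + 5*563)/(1 + 563)² = 2362962 + 24*(11 + 2815)/564² = 2362962 + 24*(1/318096)*2826 = 2362962 + 471/2209 = 5219783529/2209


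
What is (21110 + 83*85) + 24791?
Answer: 52956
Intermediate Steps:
(21110 + 83*85) + 24791 = (21110 + 7055) + 24791 = 28165 + 24791 = 52956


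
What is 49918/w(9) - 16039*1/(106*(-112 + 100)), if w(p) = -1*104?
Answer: -7728455/16536 ≈ -467.37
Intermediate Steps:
w(p) = -104
49918/w(9) - 16039*1/(106*(-112 + 100)) = 49918/(-104) - 16039*1/(106*(-112 + 100)) = 49918*(-1/104) - 16039/((-12*106)) = -24959/52 - 16039/(-1272) = -24959/52 - 16039*(-1/1272) = -24959/52 + 16039/1272 = -7728455/16536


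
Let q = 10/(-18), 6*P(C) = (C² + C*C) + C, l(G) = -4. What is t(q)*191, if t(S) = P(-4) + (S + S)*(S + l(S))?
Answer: 150508/81 ≈ 1858.1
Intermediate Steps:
P(C) = C²/3 + C/6 (P(C) = ((C² + C*C) + C)/6 = ((C² + C²) + C)/6 = (2*C² + C)/6 = (C + 2*C²)/6 = C²/3 + C/6)
q = -5/9 (q = 10*(-1/18) = -5/9 ≈ -0.55556)
t(S) = 14/3 + 2*S*(-4 + S) (t(S) = (⅙)*(-4)*(1 + 2*(-4)) + (S + S)*(S - 4) = (⅙)*(-4)*(1 - 8) + (2*S)*(-4 + S) = (⅙)*(-4)*(-7) + 2*S*(-4 + S) = 14/3 + 2*S*(-4 + S))
t(q)*191 = (14/3 - 8*(-5/9) + 2*(-5/9)²)*191 = (14/3 + 40/9 + 2*(25/81))*191 = (14/3 + 40/9 + 50/81)*191 = (788/81)*191 = 150508/81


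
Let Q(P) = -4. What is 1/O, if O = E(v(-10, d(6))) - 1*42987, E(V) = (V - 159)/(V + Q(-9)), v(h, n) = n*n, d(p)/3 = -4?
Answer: -28/1203639 ≈ -2.3263e-5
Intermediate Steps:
d(p) = -12 (d(p) = 3*(-4) = -12)
v(h, n) = n²
E(V) = (-159 + V)/(-4 + V) (E(V) = (V - 159)/(V - 4) = (-159 + V)/(-4 + V))
O = -1203639/28 (O = (-159 + (-12)²)/(-4 + (-12)²) - 1*42987 = (-159 + 144)/(-4 + 144) - 42987 = -15/140 - 42987 = (1/140)*(-15) - 42987 = -3/28 - 42987 = -1203639/28 ≈ -42987.)
1/O = 1/(-1203639/28) = -28/1203639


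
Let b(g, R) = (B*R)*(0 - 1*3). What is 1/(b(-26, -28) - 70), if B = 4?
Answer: 1/266 ≈ 0.0037594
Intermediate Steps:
b(g, R) = -12*R (b(g, R) = (4*R)*(0 - 1*3) = (4*R)*(0 - 3) = (4*R)*(-3) = -12*R)
1/(b(-26, -28) - 70) = 1/(-12*(-28) - 70) = 1/(336 - 70) = 1/266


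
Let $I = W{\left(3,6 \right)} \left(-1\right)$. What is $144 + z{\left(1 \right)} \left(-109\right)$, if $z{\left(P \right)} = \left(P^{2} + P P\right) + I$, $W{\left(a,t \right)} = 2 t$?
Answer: $1234$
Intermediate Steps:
$I = -12$ ($I = 2 \cdot 6 \left(-1\right) = 12 \left(-1\right) = -12$)
$z{\left(P \right)} = -12 + 2 P^{2}$ ($z{\left(P \right)} = \left(P^{2} + P P\right) - 12 = \left(P^{2} + P^{2}\right) - 12 = 2 P^{2} - 12 = -12 + 2 P^{2}$)
$144 + z{\left(1 \right)} \left(-109\right) = 144 + \left(-12 + 2 \cdot 1^{2}\right) \left(-109\right) = 144 + \left(-12 + 2 \cdot 1\right) \left(-109\right) = 144 + \left(-12 + 2\right) \left(-109\right) = 144 - -1090 = 144 + 1090 = 1234$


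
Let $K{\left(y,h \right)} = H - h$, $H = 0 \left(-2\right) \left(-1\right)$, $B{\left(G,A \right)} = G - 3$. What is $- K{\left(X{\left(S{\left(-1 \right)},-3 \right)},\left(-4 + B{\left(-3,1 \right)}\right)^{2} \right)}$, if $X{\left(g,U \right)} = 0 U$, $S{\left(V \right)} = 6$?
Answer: $100$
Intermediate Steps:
$B{\left(G,A \right)} = -3 + G$
$X{\left(g,U \right)} = 0$
$H = 0$ ($H = 0 \left(-1\right) = 0$)
$K{\left(y,h \right)} = - h$ ($K{\left(y,h \right)} = 0 - h = - h$)
$- K{\left(X{\left(S{\left(-1 \right)},-3 \right)},\left(-4 + B{\left(-3,1 \right)}\right)^{2} \right)} = - \left(-1\right) \left(-4 - 6\right)^{2} = - \left(-1\right) \left(-10\right)^{2} = - \left(-1\right) 100 = \left(-1\right) \left(-100\right) = 100$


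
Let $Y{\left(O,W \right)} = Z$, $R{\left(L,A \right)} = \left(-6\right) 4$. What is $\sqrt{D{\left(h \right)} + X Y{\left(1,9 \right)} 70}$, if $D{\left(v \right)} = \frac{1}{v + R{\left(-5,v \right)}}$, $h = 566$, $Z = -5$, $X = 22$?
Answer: $\frac{3 i \sqrt{251331362}}{542} \approx 87.75 i$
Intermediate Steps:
$R{\left(L,A \right)} = -24$
$Y{\left(O,W \right)} = -5$
$D{\left(v \right)} = \frac{1}{-24 + v}$ ($D{\left(v \right)} = \frac{1}{v - 24} = \frac{1}{-24 + v}$)
$\sqrt{D{\left(h \right)} + X Y{\left(1,9 \right)} 70} = \sqrt{\frac{1}{-24 + 566} + 22 \left(-5\right) 70} = \sqrt{\frac{1}{542} - 7700} = \sqrt{- \frac{4173399}{542}} = \frac{3 i \sqrt{251331362}}{542}$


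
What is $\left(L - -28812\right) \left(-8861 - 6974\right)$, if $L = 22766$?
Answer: $-816737630$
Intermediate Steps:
$\left(L - -28812\right) \left(-8861 - 6974\right) = \left(22766 - -28812\right) \left(-8861 - 6974\right) = \left(22766 + 28812\right) \left(-15835\right) = 51578 \left(-15835\right) = -816737630$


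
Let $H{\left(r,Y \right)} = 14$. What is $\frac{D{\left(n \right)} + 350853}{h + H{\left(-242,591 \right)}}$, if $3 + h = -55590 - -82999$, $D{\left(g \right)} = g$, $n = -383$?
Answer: $\frac{35047}{2742} \approx 12.782$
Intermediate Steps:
$h = 27406$ ($h = -3 - -27409 = -3 + \left(-55590 + 82999\right) = -3 + 27409 = 27406$)
$\frac{D{\left(n \right)} + 350853}{h + H{\left(-242,591 \right)}} = \frac{-383 + 350853}{27406 + 14} = \frac{350470}{27420} = 350470 \cdot \frac{1}{27420} = \frac{35047}{2742}$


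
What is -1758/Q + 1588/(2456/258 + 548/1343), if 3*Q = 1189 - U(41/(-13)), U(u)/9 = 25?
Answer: 8004416250/51811867 ≈ 154.49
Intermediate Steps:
U(u) = 225 (U(u) = 9*25 = 225)
Q = 964/3 (Q = (1189 - 1*225)/3 = (1189 - 225)/3 = (⅓)*964 = 964/3 ≈ 321.33)
-1758/Q + 1588/(2456/258 + 548/1343) = -1758/964/3 + 1588/(2456/258 + 548/1343) = -1758*3/964 + 1588/(2456*(1/258) + 548*(1/1343)) = -2637/482 + 1588/(1228/129 + 548/1343) = -2637/482 + 1588/(1719896/173247) = -2637/482 + 1588*(173247/1719896) = -2637/482 + 68779059/429974 = 8004416250/51811867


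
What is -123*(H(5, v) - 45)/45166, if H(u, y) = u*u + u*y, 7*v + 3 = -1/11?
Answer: 105165/1738891 ≈ 0.060478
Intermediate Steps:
v = -34/77 (v = -3/7 + (-1/11)/7 = -3/7 + (-1*1/11)/7 = -3/7 + (⅐)*(-1/11) = -3/7 - 1/77 = -34/77 ≈ -0.44156)
H(u, y) = u² + u*y
-123*(H(5, v) - 45)/45166 = -123*(5*(5 - 34/77) - 45)/45166 = -123*(5*(351/77) - 45)*(1/45166) = -123*(1755/77 - 45)*(1/45166) = -123*(-1710/77)*(1/45166) = (210330/77)*(1/45166) = 105165/1738891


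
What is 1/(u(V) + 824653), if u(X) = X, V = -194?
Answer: 1/824459 ≈ 1.2129e-6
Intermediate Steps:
1/(u(V) + 824653) = 1/(-194 + 824653) = 1/824459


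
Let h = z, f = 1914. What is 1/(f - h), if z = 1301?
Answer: 1/613 ≈ 0.0016313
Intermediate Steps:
h = 1301
1/(f - h) = 1/(1914 - 1*1301) = 1/(1914 - 1301) = 1/613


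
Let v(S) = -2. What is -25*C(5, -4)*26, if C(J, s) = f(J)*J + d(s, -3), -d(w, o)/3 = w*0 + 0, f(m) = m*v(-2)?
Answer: 32500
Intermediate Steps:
f(m) = -2*m (f(m) = m*(-2) = -2*m)
d(w, o) = 0 (d(w, o) = -3*(w*0 + 0) = -3*(0 + 0) = -3*0 = 0)
C(J, s) = -2*J² (C(J, s) = (-2*J)*J + 0 = -2*J² + 0 = -2*J²)
-25*C(5, -4)*26 = -(-50)*5²*26 = -(-50)*25*26 = -25*(-50)*26 = 1250*26 = 32500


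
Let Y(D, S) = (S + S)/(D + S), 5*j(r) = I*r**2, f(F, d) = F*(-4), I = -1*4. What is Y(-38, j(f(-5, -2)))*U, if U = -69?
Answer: -22080/179 ≈ -123.35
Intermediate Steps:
I = -4
f(F, d) = -4*F
j(r) = -4*r**2/5 (j(r) = (-4*r**2)/5 = -4*r**2/5)
Y(D, S) = 2*S/(D + S) (Y(D, S) = (2*S)/(D + S) = 2*S/(D + S))
Y(-38, j(f(-5, -2)))*U = (2*(-4*(-4*(-5))**2/5)/(-38 - 4*(-4*(-5))**2/5))*(-69) = (2*(-4/5*20**2)/(-38 - 4/5*20**2))*(-69) = (2*(-4/5*400)/(-38 - 4/5*400))*(-69) = (2*(-320)/(-38 - 320))*(-69) = (2*(-320)/(-358))*(-69) = (2*(-320)*(-1/358))*(-69) = (320/179)*(-69) = -22080/179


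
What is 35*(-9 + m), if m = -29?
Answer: -1330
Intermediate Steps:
35*(-9 + m) = 35*(-9 - 29) = 35*(-38) = -1330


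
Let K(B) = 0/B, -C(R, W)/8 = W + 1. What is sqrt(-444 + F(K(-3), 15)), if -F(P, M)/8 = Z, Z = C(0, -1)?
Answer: 2*I*sqrt(111) ≈ 21.071*I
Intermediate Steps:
C(R, W) = -8 - 8*W (C(R, W) = -8*(W + 1) = -8*(1 + W) = -8 - 8*W)
K(B) = 0
Z = 0 (Z = -8 - 8*(-1) = -8 + 8 = 0)
F(P, M) = 0 (F(P, M) = -8*0 = 0)
sqrt(-444 + F(K(-3), 15)) = sqrt(-444 + 0) = sqrt(-444) = 2*I*sqrt(111)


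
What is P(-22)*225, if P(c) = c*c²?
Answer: -2395800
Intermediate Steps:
P(c) = c³
P(-22)*225 = (-22)³*225 = -10648*225 = -2395800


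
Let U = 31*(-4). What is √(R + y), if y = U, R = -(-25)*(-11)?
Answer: I*√399 ≈ 19.975*I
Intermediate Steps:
R = -275 (R = -5*55 = -275)
U = -124
y = -124
√(R + y) = √(-275 - 124) = √(-399) = I*√399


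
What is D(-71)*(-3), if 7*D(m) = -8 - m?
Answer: -27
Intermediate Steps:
D(m) = -8/7 - m/7 (D(m) = (-8 - m)/7 = -8/7 - m/7)
D(-71)*(-3) = (-8/7 - ⅐*(-71))*(-3) = (-8/7 + 71/7)*(-3) = 9*(-3) = -27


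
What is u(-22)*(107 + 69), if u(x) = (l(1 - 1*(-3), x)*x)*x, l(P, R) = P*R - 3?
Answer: -7751744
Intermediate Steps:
l(P, R) = -3 + P*R
u(x) = x²*(-3 + 4*x) (u(x) = ((-3 + (1 - 1*(-3))*x)*x)*x = ((-3 + (1 + 3)*x)*x)*x = ((-3 + 4*x)*x)*x = (x*(-3 + 4*x))*x = x²*(-3 + 4*x))
u(-22)*(107 + 69) = ((-22)²*(-3 + 4*(-22)))*(107 + 69) = (484*(-3 - 88))*176 = (484*(-91))*176 = -44044*176 = -7751744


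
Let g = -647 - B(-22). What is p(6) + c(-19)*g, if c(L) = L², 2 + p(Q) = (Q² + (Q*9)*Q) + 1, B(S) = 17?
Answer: -239345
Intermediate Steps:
g = -664 (g = -647 - 1*17 = -647 - 17 = -664)
p(Q) = -1 + 10*Q² (p(Q) = -2 + ((Q² + (Q*9)*Q) + 1) = -2 + ((Q² + (9*Q)*Q) + 1) = -2 + ((Q² + 9*Q²) + 1) = -2 + (10*Q² + 1) = -2 + (1 + 10*Q²) = -1 + 10*Q²)
p(6) + c(-19)*g = (-1 + 10*6²) + (-19)²*(-664) = (-1 + 10*36) + 361*(-664) = (-1 + 360) - 239704 = 359 - 239704 = -239345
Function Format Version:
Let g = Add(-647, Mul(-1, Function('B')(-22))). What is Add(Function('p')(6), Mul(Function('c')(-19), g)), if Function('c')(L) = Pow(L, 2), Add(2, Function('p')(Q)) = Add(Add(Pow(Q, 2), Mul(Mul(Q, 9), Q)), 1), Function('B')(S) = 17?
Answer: -239345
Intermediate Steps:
g = -664 (g = Add(-647, Mul(-1, 17)) = Add(-647, -17) = -664)
Function('p')(Q) = Add(-1, Mul(10, Pow(Q, 2))) (Function('p')(Q) = Add(-2, Add(Add(Pow(Q, 2), Mul(Mul(Q, 9), Q)), 1)) = Add(-2, Add(Add(Pow(Q, 2), Mul(Mul(9, Q), Q)), 1)) = Add(-2, Add(Add(Pow(Q, 2), Mul(9, Pow(Q, 2))), 1)) = Add(-2, Add(Mul(10, Pow(Q, 2)), 1)) = Add(-2, Add(1, Mul(10, Pow(Q, 2)))) = Add(-1, Mul(10, Pow(Q, 2))))
Add(Function('p')(6), Mul(Function('c')(-19), g)) = Add(Add(-1, Mul(10, Pow(6, 2))), Mul(Pow(-19, 2), -664)) = Add(Add(-1, Mul(10, 36)), Mul(361, -664)) = Add(Add(-1, 360), -239704) = Add(359, -239704) = -239345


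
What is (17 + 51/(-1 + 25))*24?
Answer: 459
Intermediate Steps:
(17 + 51/(-1 + 25))*24 = (17 + 51/24)*24 = (17 + 51*(1/24))*24 = (17 + 17/8)*24 = (153/8)*24 = 459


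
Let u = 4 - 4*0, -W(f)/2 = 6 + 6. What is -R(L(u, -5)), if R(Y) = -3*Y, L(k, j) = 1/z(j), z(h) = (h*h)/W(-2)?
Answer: -72/25 ≈ -2.8800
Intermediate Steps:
W(f) = -24 (W(f) = -2*(6 + 6) = -2*12 = -24)
u = 4 (u = 4 + 0 = 4)
z(h) = -h²/24 (z(h) = (h*h)/(-24) = h²*(-1/24) = -h²/24)
L(k, j) = -24/j² (L(k, j) = 1/(-j²/24) = -24/j²)
-R(L(u, -5)) = -(-3)*(-24/(-5)²) = -(-3)*(-24*1/25) = -(-3)*(-24)/25 = -1*72/25 = -72/25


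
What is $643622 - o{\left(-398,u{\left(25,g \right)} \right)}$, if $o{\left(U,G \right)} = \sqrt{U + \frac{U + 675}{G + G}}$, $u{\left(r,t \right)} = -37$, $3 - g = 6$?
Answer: $643622 - \frac{i \sqrt{2199946}}{74} \approx 6.4362 \cdot 10^{5} - 20.044 i$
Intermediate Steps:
$g = -3$ ($g = 3 - 6 = -3$)
$o{\left(U,G \right)} = \sqrt{U + \frac{675 + U}{2 G}}$
$643622 - o{\left(-398,u{\left(25,g \right)} \right)} = 643622 - \frac{\sqrt{2} \sqrt{\frac{675 - 398 + 2 \left(-37\right) \left(-398\right)}{-37}}}{2} = 643622 - \frac{\sqrt{2} \sqrt{- \frac{675 - 398 + 29452}{37}}}{2} = 643622 - \frac{\sqrt{2} \sqrt{\left(- \frac{1}{37}\right) 29729}}{2} = 643622 - \frac{\sqrt{2} \sqrt{- \frac{29729}{37}}}{2} = 643622 - \frac{\sqrt{2} \frac{i \sqrt{1099973}}{37}}{2} = 643622 - \frac{i \sqrt{2199946}}{74}$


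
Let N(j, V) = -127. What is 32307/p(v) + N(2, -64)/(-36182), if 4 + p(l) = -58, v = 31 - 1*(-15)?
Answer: -292231000/560821 ≈ -521.08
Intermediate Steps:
v = 46 (v = 31 + 15 = 46)
p(l) = -62 (p(l) = -4 - 58 = -62)
32307/p(v) + N(2, -64)/(-36182) = 32307/(-62) - 127/(-36182) = 32307*(-1/62) - 127*(-1/36182) = -32307/62 + 127/36182 = -292231000/560821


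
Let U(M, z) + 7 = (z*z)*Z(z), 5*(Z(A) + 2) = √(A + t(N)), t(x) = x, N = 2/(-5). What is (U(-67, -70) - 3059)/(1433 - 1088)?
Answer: -12866/345 + 784*I*√110/345 ≈ -37.293 + 23.834*I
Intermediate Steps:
N = -⅖ (N = 2*(-⅕) = -⅖ ≈ -0.40000)
Z(A) = -2 + √(-⅖ + A)/5 (Z(A) = -2 + √(A - ⅖)/5 = -2 + √(-⅖ + A)/5)
U(M, z) = -7 + z²*(-2 + √(-10 + 25*z)/25) (U(M, z) = -7 + (z*z)*(-2 + √(-10 + 25*z)/25) = -7 + z²*(-2 + √(-10 + 25*z)/25))
(U(-67, -70) - 3059)/(1433 - 1088) = ((-7 + (-70)²*(-2 + √(-10 + 25*(-70))/25)) - 3059)/(1433 - 1088) = ((-7 + 4900*(-2 + √(-10 - 1750)/25)) - 3059)/345 = ((-7 + 4900*(-2 + √(-1760)/25)) - 3059)*(1/345) = ((-7 + 4900*(-2 + (4*I*√110)/25)) - 3059)*(1/345) = ((-7 + 4900*(-2 + 4*I*√110/25)) - 3059)*(1/345) = ((-7 + (-9800 + 784*I*√110)) - 3059)*(1/345) = ((-9807 + 784*I*√110) - 3059)*(1/345) = (-12866 + 784*I*√110)*(1/345) = -12866/345 + 784*I*√110/345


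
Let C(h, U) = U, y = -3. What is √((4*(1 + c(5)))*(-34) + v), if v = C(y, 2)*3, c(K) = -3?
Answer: √278 ≈ 16.673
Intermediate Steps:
v = 6 (v = 2*3 = 6)
√((4*(1 + c(5)))*(-34) + v) = √((4*(1 - 3))*(-34) + 6) = √((4*(-2))*(-34) + 6) = √(-8*(-34) + 6) = √(272 + 6) = √278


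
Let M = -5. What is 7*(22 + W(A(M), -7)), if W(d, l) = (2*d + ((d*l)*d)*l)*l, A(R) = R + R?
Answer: -238966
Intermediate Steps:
A(R) = 2*R
W(d, l) = l*(2*d + d²*l²) (W(d, l) = (2*d + (l*d²)*l)*l = (2*d + d²*l²)*l = l*(2*d + d²*l²))
7*(22 + W(A(M), -7)) = 7*(22 + (2*(-5))*(-7)*(2 + (2*(-5))*(-7)²)) = 7*(22 - 10*(-7)*(2 - 10*49)) = 7*(22 - 10*(-7)*(2 - 490)) = 7*(22 - 10*(-7)*(-488)) = 7*(22 - 34160) = 7*(-34138) = -238966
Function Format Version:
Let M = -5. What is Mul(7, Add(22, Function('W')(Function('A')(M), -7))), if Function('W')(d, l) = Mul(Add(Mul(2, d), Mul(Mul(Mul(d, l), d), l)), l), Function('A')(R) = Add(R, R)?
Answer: -238966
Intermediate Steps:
Function('A')(R) = Mul(2, R)
Function('W')(d, l) = Mul(l, Add(Mul(2, d), Mul(Pow(d, 2), Pow(l, 2)))) (Function('W')(d, l) = Mul(Add(Mul(2, d), Mul(Mul(l, Pow(d, 2)), l)), l) = Mul(Add(Mul(2, d), Mul(Pow(d, 2), Pow(l, 2))), l) = Mul(l, Add(Mul(2, d), Mul(Pow(d, 2), Pow(l, 2)))))
Mul(7, Add(22, Function('W')(Function('A')(M), -7))) = Mul(7, Add(22, Mul(Mul(2, -5), -7, Add(2, Mul(Mul(2, -5), Pow(-7, 2)))))) = Mul(7, Add(22, Mul(-10, -7, Add(2, Mul(-10, 49))))) = Mul(7, Add(22, Mul(-10, -7, Add(2, -490)))) = Mul(7, Add(22, Mul(-10, -7, -488))) = Mul(7, Add(22, -34160)) = Mul(7, -34138) = -238966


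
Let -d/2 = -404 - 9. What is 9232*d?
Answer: 7625632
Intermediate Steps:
d = 826 (d = -2*(-404 - 9) = -2*(-413) = 826)
9232*d = 9232*826 = 7625632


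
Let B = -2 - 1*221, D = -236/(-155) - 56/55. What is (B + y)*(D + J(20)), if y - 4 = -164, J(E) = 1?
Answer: -196479/341 ≈ -576.18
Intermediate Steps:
D = 172/341 (D = -236*(-1/155) - 56*1/55 = 236/155 - 56/55 = 172/341 ≈ 0.50440)
y = -160 (y = 4 - 164 = -160)
B = -223 (B = -2 - 221 = -223)
(B + y)*(D + J(20)) = (-223 - 160)*(172/341 + 1) = -383*513/341 = -196479/341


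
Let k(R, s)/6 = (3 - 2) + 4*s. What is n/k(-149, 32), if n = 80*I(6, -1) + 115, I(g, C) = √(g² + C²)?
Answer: 115/774 + 40*√37/387 ≈ 0.77729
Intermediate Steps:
I(g, C) = √(C² + g²)
n = 115 + 80*√37 (n = 80*√((-1)² + 6²) + 115 = 80*√(1 + 36) + 115 = 80*√37 + 115 = 115 + 80*√37 ≈ 601.62)
k(R, s) = 6 + 24*s (k(R, s) = 6*((3 - 2) + 4*s) = 6*(1 + 4*s) = 6 + 24*s)
n/k(-149, 32) = (115 + 80*√37)/(6 + 24*32) = (115 + 80*√37)/(6 + 768) = (115 + 80*√37)/774 = (115 + 80*√37)*(1/774) = 115/774 + 40*√37/387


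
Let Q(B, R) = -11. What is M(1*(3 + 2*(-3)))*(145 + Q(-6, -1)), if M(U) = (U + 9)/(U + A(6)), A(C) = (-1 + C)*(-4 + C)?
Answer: 804/7 ≈ 114.86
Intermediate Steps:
M(U) = (9 + U)/(10 + U) (M(U) = (U + 9)/(U + (4 + 6² - 5*6)) = (9 + U)/(U + (4 + 36 - 30)) = (9 + U)/(U + 10) = (9 + U)/(10 + U))
M(1*(3 + 2*(-3)))*(145 + Q(-6, -1)) = ((9 + 1*(3 + 2*(-3)))/(10 + 1*(3 + 2*(-3))))*(145 - 11) = ((9 + 1*(3 - 6))/(10 + 1*(3 - 6)))*134 = ((9 + 1*(-3))/(10 + 1*(-3)))*134 = ((9 - 3)/(10 - 3))*134 = (6/7)*134 = 804/7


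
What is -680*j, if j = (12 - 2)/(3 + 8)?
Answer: -6800/11 ≈ -618.18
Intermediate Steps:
j = 10/11 ≈ 0.90909
-680*j = -680*10/11 = -6800/11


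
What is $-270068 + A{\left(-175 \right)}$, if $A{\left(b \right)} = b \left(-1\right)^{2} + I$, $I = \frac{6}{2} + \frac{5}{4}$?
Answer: $- \frac{1080955}{4} \approx -2.7024 \cdot 10^{5}$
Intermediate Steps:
$I = \frac{17}{4}$ ($I = 6 \cdot \frac{1}{2} + 5 \cdot \frac{1}{4} = 3 + \frac{5}{4} = \frac{17}{4} \approx 4.25$)
$A{\left(b \right)} = \frac{17}{4} + b$ ($A{\left(b \right)} = b \left(-1\right)^{2} + \frac{17}{4} = b 1 + \frac{17}{4} = b + \frac{17}{4} = \frac{17}{4} + b$)
$-270068 + A{\left(-175 \right)} = -270068 + \left(\frac{17}{4} - 175\right) = -270068 - \frac{683}{4} = - \frac{1080955}{4}$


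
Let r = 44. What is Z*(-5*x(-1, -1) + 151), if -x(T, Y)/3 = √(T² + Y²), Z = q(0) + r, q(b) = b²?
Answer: 6644 + 660*√2 ≈ 7577.4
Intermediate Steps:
Z = 44 (Z = 0² + 44 = 0 + 44 = 44)
x(T, Y) = -3*√(T² + Y²)
Z*(-5*x(-1, -1) + 151) = 44*(-(-15)*√((-1)² + (-1)²) + 151) = 44*(-(-15)*√(1 + 1) + 151) = 44*(-(-15)*√2 + 151) = 44*(15*√2 + 151) = 44*(151 + 15*√2) = 6644 + 660*√2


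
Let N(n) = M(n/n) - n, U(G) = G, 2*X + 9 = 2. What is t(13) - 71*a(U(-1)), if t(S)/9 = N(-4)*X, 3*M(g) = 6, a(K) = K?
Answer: -118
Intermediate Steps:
X = -7/2 (X = -9/2 + (1/2)*2 = -9/2 + 1 = -7/2 ≈ -3.5000)
M(g) = 2 (M(g) = (1/3)*6 = 2)
N(n) = 2 - n
t(S) = -189 (t(S) = 9*((2 - 1*(-4))*(-7/2)) = 9*((2 + 4)*(-7/2)) = 9*(6*(-7/2)) = 9*(-21) = -189)
t(13) - 71*a(U(-1)) = -189 - 71*(-1) = -189 + 71 = -118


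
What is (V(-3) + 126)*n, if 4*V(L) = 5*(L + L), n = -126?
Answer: -14931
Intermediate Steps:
V(L) = 5*L/2 (V(L) = (5*(L + L))/4 = (5*(2*L))/4 = (10*L)/4 = 5*L/2)
(V(-3) + 126)*n = ((5/2)*(-3) + 126)*(-126) = (-15/2 + 126)*(-126) = (237/2)*(-126) = -14931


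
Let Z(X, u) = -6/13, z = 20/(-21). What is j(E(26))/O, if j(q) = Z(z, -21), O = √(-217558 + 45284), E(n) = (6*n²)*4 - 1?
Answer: 3*I*√172274/1119781 ≈ 0.001112*I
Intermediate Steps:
E(n) = -1 + 24*n² (E(n) = 24*n² - 1 = -1 + 24*n²)
O = I*√172274 (O = √(-172274) = I*√172274 ≈ 415.06*I)
z = -20/21 (z = 20*(-1/21) = -20/21 ≈ -0.95238)
Z(X, u) = -6/13 (Z(X, u) = -6*1/13 = -6/13)
j(q) = -6/13
j(E(26))/O = -6*(-I*√172274/172274)/13 = -(-3)*I*√172274/1119781 = 3*I*√172274/1119781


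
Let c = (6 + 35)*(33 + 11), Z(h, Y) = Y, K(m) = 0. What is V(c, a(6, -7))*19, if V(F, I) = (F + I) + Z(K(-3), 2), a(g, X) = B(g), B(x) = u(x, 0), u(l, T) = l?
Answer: 34428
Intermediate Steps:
B(x) = x
a(g, X) = g
c = 1804 (c = 41*44 = 1804)
V(F, I) = 2 + F + I (V(F, I) = (F + I) + 2 = 2 + F + I)
V(c, a(6, -7))*19 = (2 + 1804 + 6)*19 = 1812*19 = 34428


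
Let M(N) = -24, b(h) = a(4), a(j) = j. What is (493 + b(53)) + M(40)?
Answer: 473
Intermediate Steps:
b(h) = 4
(493 + b(53)) + M(40) = (493 + 4) - 24 = 497 - 24 = 473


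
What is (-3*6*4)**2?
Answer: 5184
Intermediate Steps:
(-3*6*4)**2 = (-18*4)**2 = (-72)**2 = 5184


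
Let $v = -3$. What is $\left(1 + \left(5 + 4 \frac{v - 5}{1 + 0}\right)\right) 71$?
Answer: $-1846$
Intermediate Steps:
$\left(1 + \left(5 + 4 \frac{v - 5}{1 + 0}\right)\right) 71 = \left(1 + \left(5 + 4 \frac{-3 - 5}{1 + 0}\right)\right) 71 = \left(1 + \left(5 + 4 \left(- \frac{8}{1}\right)\right)\right) 71 = \left(1 + \left(5 + 4 \left(\left(-8\right) 1\right)\right)\right) 71 = \left(1 + \left(5 + 4 \left(-8\right)\right)\right) 71 = \left(1 + \left(5 - 32\right)\right) 71 = \left(1 - 27\right) 71 = \left(-26\right) 71 = -1846$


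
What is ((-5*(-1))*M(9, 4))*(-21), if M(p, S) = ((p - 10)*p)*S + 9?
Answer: 2835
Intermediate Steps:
M(p, S) = 9 + S*p*(-10 + p) (M(p, S) = ((-10 + p)*p)*S + 9 = (p*(-10 + p))*S + 9 = S*p*(-10 + p) + 9 = 9 + S*p*(-10 + p))
((-5*(-1))*M(9, 4))*(-21) = ((-5*(-1))*(9 + 4*9² - 10*4*9))*(-21) = (5*(9 + 4*81 - 360))*(-21) = (5*(9 + 324 - 360))*(-21) = (5*(-27))*(-21) = -135*(-21) = 2835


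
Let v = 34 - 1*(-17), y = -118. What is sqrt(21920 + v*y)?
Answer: sqrt(15902) ≈ 126.10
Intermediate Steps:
v = 51 (v = 34 + 17 = 51)
sqrt(21920 + v*y) = sqrt(21920 + 51*(-118)) = sqrt(21920 - 6018) = sqrt(15902)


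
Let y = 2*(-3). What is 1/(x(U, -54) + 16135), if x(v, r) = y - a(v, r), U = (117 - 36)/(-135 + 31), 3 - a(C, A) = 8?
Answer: 1/16134 ≈ 6.1981e-5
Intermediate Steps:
a(C, A) = -5 (a(C, A) = 3 - 1*8 = 3 - 8 = -5)
y = -6
U = -81/104 (U = 81/(-104) = 81*(-1/104) = -81/104 ≈ -0.77885)
x(v, r) = -1 (x(v, r) = -6 - 1*(-5) = -6 + 5 = -1)
1/(x(U, -54) + 16135) = 1/(-1 + 16135) = 1/16134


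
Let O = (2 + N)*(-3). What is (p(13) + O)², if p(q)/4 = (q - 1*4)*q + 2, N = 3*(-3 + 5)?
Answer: 204304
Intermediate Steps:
N = 6 (N = 3*2 = 6)
p(q) = 8 + 4*q*(-4 + q) (p(q) = 4*((q - 1*4)*q + 2) = 4*((q - 4)*q + 2) = 4*((-4 + q)*q + 2) = 4*(q*(-4 + q) + 2) = 4*(2 + q*(-4 + q)) = 8 + 4*q*(-4 + q))
O = -24 (O = (2 + 6)*(-3) = 8*(-3) = -24)
(p(13) + O)² = ((8 - 16*13 + 4*13²) - 24)² = ((8 - 208 + 4*169) - 24)² = ((8 - 208 + 676) - 24)² = (476 - 24)² = 452² = 204304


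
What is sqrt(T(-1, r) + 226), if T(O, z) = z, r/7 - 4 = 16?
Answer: sqrt(366) ≈ 19.131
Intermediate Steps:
r = 140 (r = 28 + 7*16 = 28 + 112 = 140)
sqrt(T(-1, r) + 226) = sqrt(140 + 226) = sqrt(366)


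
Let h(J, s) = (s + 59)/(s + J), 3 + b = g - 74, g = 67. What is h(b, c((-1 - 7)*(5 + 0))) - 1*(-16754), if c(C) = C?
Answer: 837681/50 ≈ 16754.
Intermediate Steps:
b = -10 (b = -3 + (67 - 74) = -3 - 7 = -10)
h(J, s) = (59 + s)/(J + s)
h(b, c((-1 - 7)*(5 + 0))) - 1*(-16754) = (59 + (-1 - 7)*(5 + 0))/(-10 + (-1 - 7)*(5 + 0)) - 1*(-16754) = (59 - 8*5)/(-10 - 8*5) + 16754 = (59 - 40)/(-10 - 40) + 16754 = 19/(-50) + 16754 = -1/50*19 + 16754 = -19/50 + 16754 = 837681/50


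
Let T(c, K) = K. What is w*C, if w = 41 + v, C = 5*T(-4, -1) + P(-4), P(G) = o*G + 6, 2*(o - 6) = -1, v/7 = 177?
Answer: -26880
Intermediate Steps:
v = 1239 (v = 7*177 = 1239)
o = 11/2 (o = 6 + (1/2)*(-1) = 6 - 1/2 = 11/2 ≈ 5.5000)
P(G) = 6 + 11*G/2 (P(G) = 11*G/2 + 6 = 6 + 11*G/2)
C = -21 (C = 5*(-1) + (6 + (11/2)*(-4)) = -5 + (6 - 22) = -5 - 16 = -21)
w = 1280 (w = 41 + 1239 = 1280)
w*C = 1280*(-21) = -26880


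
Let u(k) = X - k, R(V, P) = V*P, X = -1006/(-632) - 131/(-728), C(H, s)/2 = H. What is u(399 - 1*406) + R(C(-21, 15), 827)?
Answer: -1997117329/57512 ≈ -34725.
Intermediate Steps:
C(H, s) = 2*H
X = 101895/57512 (X = -1006*(-1/632) - 131*(-1/728) = 503/316 + 131/728 = 101895/57512 ≈ 1.7717)
R(V, P) = P*V
u(k) = 101895/57512 - k
u(399 - 1*406) + R(C(-21, 15), 827) = (101895/57512 - (399 - 1*406)) + 827*(2*(-21)) = (101895/57512 - (399 - 406)) + 827*(-42) = (101895/57512 - 1*(-7)) - 34734 = (101895/57512 + 7) - 34734 = 504479/57512 - 34734 = -1997117329/57512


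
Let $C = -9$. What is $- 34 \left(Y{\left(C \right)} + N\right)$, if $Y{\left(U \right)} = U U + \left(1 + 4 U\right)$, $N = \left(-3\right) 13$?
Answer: $-238$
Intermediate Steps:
$N = -39$
$Y{\left(U \right)} = 1 + U^{2} + 4 U$ ($Y{\left(U \right)} = U^{2} + \left(1 + 4 U\right) = 1 + U^{2} + 4 U$)
$- 34 \left(Y{\left(C \right)} + N\right) = - 34 \left(\left(1 + \left(-9\right)^{2} + 4 \left(-9\right)\right) - 39\right) = - 34 \left(\left(1 + 81 - 36\right) - 39\right) = - 34 \left(46 - 39\right) = \left(-34\right) 7 = -238$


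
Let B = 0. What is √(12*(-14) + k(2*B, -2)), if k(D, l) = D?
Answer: 2*I*√42 ≈ 12.961*I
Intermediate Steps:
√(12*(-14) + k(2*B, -2)) = √(12*(-14) + 2*0) = √(-168 + 0) = √(-168) = 2*I*√42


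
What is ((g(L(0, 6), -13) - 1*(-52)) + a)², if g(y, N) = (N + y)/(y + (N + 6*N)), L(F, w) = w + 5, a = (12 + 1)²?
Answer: 78163281/1600 ≈ 48852.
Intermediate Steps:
a = 169 (a = 13² = 169)
L(F, w) = 5 + w
g(y, N) = (N + y)/(y + 7*N)
((g(L(0, 6), -13) - 1*(-52)) + a)² = (((-13 + (5 + 6))/((5 + 6) + 7*(-13)) - 1*(-52)) + 169)² = (((-13 + 11)/(11 - 91) + 52) + 169)² = ((-2/(-80) + 52) + 169)² = ((-1/80*(-2) + 52) + 169)² = ((1/40 + 52) + 169)² = (2081/40 + 169)² = (8841/40)² = 78163281/1600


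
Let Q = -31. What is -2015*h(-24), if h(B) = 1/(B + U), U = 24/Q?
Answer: 62465/768 ≈ 81.335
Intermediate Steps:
U = -24/31 (U = 24/(-31) = 24*(-1/31) = -24/31 ≈ -0.77419)
h(B) = 1/(-24/31 + B) (h(B) = 1/(B - 24/31) = 1/(-24/31 + B))
-2015*h(-24) = -62465/(-24 + 31*(-24)) = -62465/(-24 - 744) = -62465/(-768) = -62465*(-1)/768 = -2015*(-31/768) = 62465/768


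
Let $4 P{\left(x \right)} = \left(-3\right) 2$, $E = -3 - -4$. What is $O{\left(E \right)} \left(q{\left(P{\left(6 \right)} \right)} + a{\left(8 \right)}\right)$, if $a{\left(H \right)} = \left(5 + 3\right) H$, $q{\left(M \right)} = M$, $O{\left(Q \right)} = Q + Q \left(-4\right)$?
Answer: $- \frac{375}{2} \approx -187.5$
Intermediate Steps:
$E = 1$ ($E = -3 + 4 = 1$)
$O{\left(Q \right)} = - 3 Q$ ($O{\left(Q \right)} = Q - 4 Q = - 3 Q$)
$P{\left(x \right)} = - \frac{3}{2}$ ($P{\left(x \right)} = \frac{\left(-3\right) 2}{4} = \frac{1}{4} \left(-6\right) = - \frac{3}{2}$)
$a{\left(H \right)} = 8 H$
$O{\left(E \right)} \left(q{\left(P{\left(6 \right)} \right)} + a{\left(8 \right)}\right) = \left(-3\right) 1 \left(- \frac{3}{2} + 8 \cdot 8\right) = - 3 \left(- \frac{3}{2} + 64\right) = \left(-3\right) \frac{125}{2} = - \frac{375}{2}$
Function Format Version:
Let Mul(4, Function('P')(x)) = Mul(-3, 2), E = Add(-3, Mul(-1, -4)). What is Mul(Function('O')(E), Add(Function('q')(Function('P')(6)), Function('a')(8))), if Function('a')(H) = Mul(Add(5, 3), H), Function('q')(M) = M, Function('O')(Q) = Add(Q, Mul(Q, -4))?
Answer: Rational(-375, 2) ≈ -187.50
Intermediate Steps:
E = 1 (E = Add(-3, 4) = 1)
Function('O')(Q) = Mul(-3, Q) (Function('O')(Q) = Add(Q, Mul(-4, Q)) = Mul(-3, Q))
Function('P')(x) = Rational(-3, 2) (Function('P')(x) = Mul(Rational(1, 4), Mul(-3, 2)) = Mul(Rational(1, 4), -6) = Rational(-3, 2))
Function('a')(H) = Mul(8, H)
Mul(Function('O')(E), Add(Function('q')(Function('P')(6)), Function('a')(8))) = Mul(Mul(-3, 1), Add(Rational(-3, 2), Mul(8, 8))) = Mul(-3, Add(Rational(-3, 2), 64)) = Mul(-3, Rational(125, 2)) = Rational(-375, 2)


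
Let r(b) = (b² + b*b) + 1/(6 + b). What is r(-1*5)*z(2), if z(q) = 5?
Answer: 255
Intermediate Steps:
r(b) = 1/(6 + b) + 2*b² (r(b) = (b² + b²) + 1/(6 + b) = 2*b² + 1/(6 + b) = 1/(6 + b) + 2*b²)
r(-1*5)*z(2) = ((1 + 2*(-1*5)³ + 12*(-1*5)²)/(6 - 1*5))*5 = ((1 + 2*(-5)³ + 12*(-5)²)/(6 - 5))*5 = ((1 + 2*(-125) + 12*25)/1)*5 = (1*(1 - 250 + 300))*5 = (1*51)*5 = 51*5 = 255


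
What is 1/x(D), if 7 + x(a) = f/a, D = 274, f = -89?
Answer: -274/2007 ≈ -0.13652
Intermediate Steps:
x(a) = -7 - 89/a
1/x(D) = 1/(-7 - 89/274) = 1/(-2007/274) = -274/2007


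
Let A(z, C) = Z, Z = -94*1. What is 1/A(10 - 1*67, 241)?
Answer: -1/94 ≈ -0.010638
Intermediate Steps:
Z = -94
A(z, C) = -94
1/A(10 - 1*67, 241) = 1/(-94) = -1/94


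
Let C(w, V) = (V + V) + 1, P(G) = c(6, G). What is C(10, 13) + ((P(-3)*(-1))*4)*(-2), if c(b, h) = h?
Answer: 3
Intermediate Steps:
P(G) = G
C(w, V) = 1 + 2*V (C(w, V) = 2*V + 1 = 1 + 2*V)
C(10, 13) + ((P(-3)*(-1))*4)*(-2) = (1 + 2*13) + (-3*(-1)*4)*(-2) = (1 + 26) + (3*4)*(-2) = 27 + 12*(-2) = 27 - 24 = 3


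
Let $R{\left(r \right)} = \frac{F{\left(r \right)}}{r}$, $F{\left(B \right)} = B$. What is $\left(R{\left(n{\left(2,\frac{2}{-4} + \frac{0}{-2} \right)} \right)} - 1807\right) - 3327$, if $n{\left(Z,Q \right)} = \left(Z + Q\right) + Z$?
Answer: $-5133$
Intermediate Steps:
$n{\left(Z,Q \right)} = Q + 2 Z$ ($n{\left(Z,Q \right)} = \left(Q + Z\right) + Z = Q + 2 Z$)
$R{\left(r \right)} = 1$ ($R{\left(r \right)} = \frac{r}{r} = 1$)
$\left(R{\left(n{\left(2,\frac{2}{-4} + \frac{0}{-2} \right)} \right)} - 1807\right) - 3327 = \left(1 - 1807\right) - 3327 = -1806 - 3327 = -5133$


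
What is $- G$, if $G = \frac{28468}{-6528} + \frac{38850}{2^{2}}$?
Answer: $- \frac{15843683}{1632} \approx -9708.1$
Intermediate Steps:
$G = \frac{15843683}{1632}$ ($G = 28468 \left(- \frac{1}{6528}\right) + \frac{38850}{4} = - \frac{7117}{1632} + 38850 \cdot \frac{1}{4} = - \frac{7117}{1632} + \frac{19425}{2} = \frac{15843683}{1632} \approx 9708.1$)
$- G = \left(-1\right) \frac{15843683}{1632} = - \frac{15843683}{1632}$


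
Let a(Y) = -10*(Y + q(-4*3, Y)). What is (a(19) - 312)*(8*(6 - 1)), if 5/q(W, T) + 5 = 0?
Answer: -19680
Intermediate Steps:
q(W, T) = -1 (q(W, T) = 5/(-5 + 0) = 5/(-5) = 5*(-1/5) = -1)
a(Y) = 10 - 10*Y (a(Y) = -10*(Y - 1) = -10*(-1 + Y) = 10 - 10*Y)
(a(19) - 312)*(8*(6 - 1)) = ((10 - 10*19) - 312)*(8*(6 - 1)) = ((10 - 190) - 312)*(8*5) = (-180 - 312)*40 = -492*40 = -19680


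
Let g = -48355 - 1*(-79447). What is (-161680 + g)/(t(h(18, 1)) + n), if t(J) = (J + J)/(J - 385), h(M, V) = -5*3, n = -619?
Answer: 5223520/24757 ≈ 210.99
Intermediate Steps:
h(M, V) = -15
t(J) = 2*J/(-385 + J) (t(J) = (2*J)/(-385 + J) = 2*J/(-385 + J))
g = 31092 (g = -48355 + 79447 = 31092)
(-161680 + g)/(t(h(18, 1)) + n) = (-161680 + 31092)/(2*(-15)/(-385 - 15) - 619) = -130588/(2*(-15)/(-400) - 619) = -130588/(2*(-15)*(-1/400) - 619) = -130588/(3/40 - 619) = -130588/(-24757/40) = -130588*(-40/24757) = 5223520/24757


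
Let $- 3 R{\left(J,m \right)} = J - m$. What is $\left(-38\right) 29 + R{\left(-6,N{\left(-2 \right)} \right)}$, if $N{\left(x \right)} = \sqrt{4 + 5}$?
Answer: $-1099$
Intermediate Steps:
$N{\left(x \right)} = 3$ ($N{\left(x \right)} = \sqrt{9} = 3$)
$R{\left(J,m \right)} = - \frac{J}{3} + \frac{m}{3}$ ($R{\left(J,m \right)} = - \frac{J - m}{3} = - \frac{J}{3} + \frac{m}{3}$)
$\left(-38\right) 29 + R{\left(-6,N{\left(-2 \right)} \right)} = \left(-38\right) 29 + \left(\left(- \frac{1}{3}\right) \left(-6\right) + \frac{1}{3} \cdot 3\right) = -1102 + \left(2 + 1\right) = -1102 + 3 = -1099$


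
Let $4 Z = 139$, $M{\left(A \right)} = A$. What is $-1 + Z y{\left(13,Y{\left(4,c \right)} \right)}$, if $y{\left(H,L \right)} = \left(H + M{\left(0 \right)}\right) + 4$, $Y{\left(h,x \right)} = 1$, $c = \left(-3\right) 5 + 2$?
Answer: $\frac{2359}{4} \approx 589.75$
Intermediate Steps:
$c = -13$ ($c = -15 + 2 = -13$)
$Z = \frac{139}{4}$ ($Z = \frac{1}{4} \cdot 139 = \frac{139}{4} \approx 34.75$)
$y{\left(H,L \right)} = 4 + H$ ($y{\left(H,L \right)} = \left(H + 0\right) + 4 = H + 4 = 4 + H$)
$-1 + Z y{\left(13,Y{\left(4,c \right)} \right)} = -1 + \frac{139 \left(4 + 13\right)}{4} = -1 + \frac{139}{4} \cdot 17 = -1 + \frac{2363}{4} = \frac{2359}{4}$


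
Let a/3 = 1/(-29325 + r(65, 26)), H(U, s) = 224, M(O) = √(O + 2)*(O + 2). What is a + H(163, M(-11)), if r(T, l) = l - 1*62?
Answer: 2192287/9787 ≈ 224.00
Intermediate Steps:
r(T, l) = -62 + l (r(T, l) = l - 62 = -62 + l)
M(O) = (2 + O)^(3/2) (M(O) = √(2 + O)*(2 + O) = (2 + O)^(3/2))
a = -1/9787 (a = 3/(-29325 + (-62 + 26)) = 3/(-29325 - 36) = 3/(-29361) = 3*(-1/29361) = -1/9787 ≈ -0.00010218)
a + H(163, M(-11)) = -1/9787 + 224 = 2192287/9787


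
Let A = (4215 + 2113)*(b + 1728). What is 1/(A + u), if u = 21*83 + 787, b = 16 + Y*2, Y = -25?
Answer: 1/10722162 ≈ 9.3265e-8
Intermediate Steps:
b = -34 (b = 16 - 25*2 = 16 - 50 = -34)
A = 10719632 (A = (4215 + 2113)*(-34 + 1728) = 6328*1694 = 10719632)
u = 2530 (u = 1743 + 787 = 2530)
1/(A + u) = 1/(10719632 + 2530) = 1/10722162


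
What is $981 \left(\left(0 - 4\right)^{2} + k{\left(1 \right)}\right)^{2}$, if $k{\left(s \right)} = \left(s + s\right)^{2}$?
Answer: $392400$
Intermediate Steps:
$k{\left(s \right)} = 4 s^{2}$ ($k{\left(s \right)} = \left(2 s\right)^{2} = 4 s^{2}$)
$981 \left(\left(0 - 4\right)^{2} + k{\left(1 \right)}\right)^{2} = 981 \left(\left(0 - 4\right)^{2} + 4 \cdot 1^{2}\right)^{2} = 981 \left(\left(-4\right)^{2} + 4 \cdot 1\right)^{2} = 981 \left(16 + 4\right)^{2} = 981 \cdot 20^{2} = 981 \cdot 400 = 392400$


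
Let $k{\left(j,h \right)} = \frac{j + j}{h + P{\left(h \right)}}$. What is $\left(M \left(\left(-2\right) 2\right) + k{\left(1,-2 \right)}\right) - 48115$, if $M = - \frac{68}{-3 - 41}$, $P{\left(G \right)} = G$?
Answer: $- \frac{1058677}{22} \approx -48122.0$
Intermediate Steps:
$M = \frac{17}{11}$ ($M = - \frac{68}{-3 - 41} = - \frac{68}{-44} = \left(-68\right) \left(- \frac{1}{44}\right) = \frac{17}{11} \approx 1.5455$)
$k{\left(j,h \right)} = \frac{j}{h}$ ($k{\left(j,h \right)} = \frac{j + j}{h + h} = \frac{2 j}{2 h} = 2 j \frac{1}{2 h} = \frac{j}{h}$)
$\left(M \left(\left(-2\right) 2\right) + k{\left(1,-2 \right)}\right) - 48115 = \left(\frac{17 \left(\left(-2\right) 2\right)}{11} + 1 \frac{1}{-2}\right) - 48115 = \left(\frac{17}{11} \left(-4\right) + 1 \left(- \frac{1}{2}\right)\right) - 48115 = \left(- \frac{68}{11} - \frac{1}{2}\right) - 48115 = - \frac{147}{22} - 48115 = - \frac{1058677}{22}$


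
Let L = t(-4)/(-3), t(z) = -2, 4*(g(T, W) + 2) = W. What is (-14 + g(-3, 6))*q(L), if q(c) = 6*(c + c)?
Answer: -116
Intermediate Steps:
g(T, W) = -2 + W/4
L = ⅔ (L = -2/(-3) = -⅓*(-2) = ⅔ ≈ 0.66667)
q(c) = 12*c (q(c) = 6*(2*c) = 12*c)
(-14 + g(-3, 6))*q(L) = (-14 + (-2 + (¼)*6))*(12*(⅔)) = (-14 + (-2 + 3/2))*8 = (-14 - ½)*8 = -29/2*8 = -116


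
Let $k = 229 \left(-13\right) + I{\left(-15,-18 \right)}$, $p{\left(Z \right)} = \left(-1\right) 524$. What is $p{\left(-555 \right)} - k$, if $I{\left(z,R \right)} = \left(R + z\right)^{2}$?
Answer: $1364$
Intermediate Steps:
$p{\left(Z \right)} = -524$
$k = -1888$ ($k = 229 \left(-13\right) + \left(-18 - 15\right)^{2} = -2977 + \left(-33\right)^{2} = -2977 + 1089 = -1888$)
$p{\left(-555 \right)} - k = -524 - -1888 = -524 + 1888 = 1364$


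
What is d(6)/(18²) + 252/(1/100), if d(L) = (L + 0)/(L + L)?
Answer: 16329601/648 ≈ 25200.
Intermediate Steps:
d(L) = ½ (d(L) = L/((2*L)) = L*(1/(2*L)) = ½)
d(6)/(18²) + 252/(1/100) = 1/(2*(18²)) + 252/(1/100) = (½)/324 + 252/(1/100) = (½)*(1/324) + 252*100 = 1/648 + 25200 = 16329601/648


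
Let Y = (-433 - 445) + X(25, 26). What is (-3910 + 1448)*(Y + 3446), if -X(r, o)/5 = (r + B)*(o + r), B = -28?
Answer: -8205846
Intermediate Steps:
X(r, o) = -5*(-28 + r)*(o + r) (X(r, o) = -5*(r - 28)*(o + r) = -5*(-28 + r)*(o + r))
Y = -113 (Y = (-433 - 445) + (-5*25**2 + 140*26 + 140*25 - 5*26*25) = -878 + (-5*625 + 3640 + 3500 - 3250) = -878 + (-3125 + 3640 + 3500 - 3250) = -878 + 765 = -113)
(-3910 + 1448)*(Y + 3446) = (-3910 + 1448)*(-113 + 3446) = -2462*3333 = -8205846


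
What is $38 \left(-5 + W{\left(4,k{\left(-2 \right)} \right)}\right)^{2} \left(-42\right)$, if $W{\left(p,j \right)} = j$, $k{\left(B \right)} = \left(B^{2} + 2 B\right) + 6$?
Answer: $-1596$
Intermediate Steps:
$k{\left(B \right)} = 6 + B^{2} + 2 B$
$38 \left(-5 + W{\left(4,k{\left(-2 \right)} \right)}\right)^{2} \left(-42\right) = 38 \left(-5 + \left(6 + \left(-2\right)^{2} + 2 \left(-2\right)\right)\right)^{2} \left(-42\right) = 38 \left(-5 + \left(6 + 4 - 4\right)\right)^{2} \left(-42\right) = 38 \left(-5 + 6\right)^{2} \left(-42\right) = 38 \cdot 1^{2} \left(-42\right) = 38 \cdot 1 \left(-42\right) = 38 \left(-42\right) = -1596$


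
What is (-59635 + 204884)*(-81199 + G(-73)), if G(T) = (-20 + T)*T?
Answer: -10807978090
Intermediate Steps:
G(T) = T*(-20 + T)
(-59635 + 204884)*(-81199 + G(-73)) = (-59635 + 204884)*(-81199 - 73*(-20 - 73)) = 145249*(-81199 - 73*(-93)) = 145249*(-81199 + 6789) = 145249*(-74410) = -10807978090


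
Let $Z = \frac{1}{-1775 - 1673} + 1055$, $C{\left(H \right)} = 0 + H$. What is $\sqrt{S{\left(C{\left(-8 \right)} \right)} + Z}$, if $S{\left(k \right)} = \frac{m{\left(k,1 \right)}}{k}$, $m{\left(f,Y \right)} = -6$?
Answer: $\frac{5 \sqrt{125514958}}{1724} \approx 32.492$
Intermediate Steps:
$C{\left(H \right)} = H$
$Z = \frac{3637639}{3448}$ ($Z = \frac{1}{-3448} + 1055 = - \frac{1}{3448} + 1055 = \frac{3637639}{3448} \approx 1055.0$)
$S{\left(k \right)} = - \frac{6}{k}$
$\sqrt{S{\left(C{\left(-8 \right)} \right)} + Z} = \sqrt{- \frac{6}{-8} + \frac{3637639}{3448}} = \sqrt{\left(-6\right) \left(- \frac{1}{8}\right) + \frac{3637639}{3448}} = \sqrt{\frac{3}{4} + \frac{3637639}{3448}} = \sqrt{\frac{3640225}{3448}} = \frac{5 \sqrt{125514958}}{1724}$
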